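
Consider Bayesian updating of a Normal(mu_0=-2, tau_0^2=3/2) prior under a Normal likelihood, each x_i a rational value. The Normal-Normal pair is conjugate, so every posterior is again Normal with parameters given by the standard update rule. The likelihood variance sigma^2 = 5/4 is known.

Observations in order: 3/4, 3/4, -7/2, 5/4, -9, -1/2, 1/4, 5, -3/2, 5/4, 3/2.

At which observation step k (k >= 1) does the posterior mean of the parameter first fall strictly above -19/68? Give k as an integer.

k = 2

obs 1: x=3/4 → posterior Normal(-1/2, 15/22)
obs 2: x=3/4 → posterior Normal(-1/17, 15/34)
obs 3: x=-7/2 → posterior Normal(-22/23, 15/46)
obs 4: x=5/4 → posterior Normal(-1/2, 15/58)
obs 5: x=-9 → posterior Normal(-137/70, 3/14)
obs 6: x=-1/2 → posterior Normal(-143/82, 15/82)
obs 7: x=1/4 → posterior Normal(-70/47, 15/94)
obs 8: x=5 → posterior Normal(-40/53, 15/106)
obs 9: x=-3/2 → posterior Normal(-49/59, 15/118)
obs 10: x=5/4 → posterior Normal(-83/130, 3/26)
obs 11: x=3/2 → posterior Normal(-65/142, 15/142)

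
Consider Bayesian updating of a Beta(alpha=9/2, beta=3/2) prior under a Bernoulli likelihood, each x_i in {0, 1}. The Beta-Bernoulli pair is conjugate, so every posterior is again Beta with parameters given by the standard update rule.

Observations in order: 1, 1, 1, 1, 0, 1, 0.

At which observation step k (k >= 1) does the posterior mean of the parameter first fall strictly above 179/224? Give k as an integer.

obs 1: x=1 → posterior Beta(11/2, 3/2)
obs 2: x=1 → posterior Beta(13/2, 3/2)
obs 3: x=1 → posterior Beta(15/2, 3/2)
obs 4: x=1 → posterior Beta(17/2, 3/2)
obs 5: x=0 → posterior Beta(17/2, 5/2)
obs 6: x=1 → posterior Beta(19/2, 5/2)
obs 7: x=0 → posterior Beta(19/2, 7/2)

k = 2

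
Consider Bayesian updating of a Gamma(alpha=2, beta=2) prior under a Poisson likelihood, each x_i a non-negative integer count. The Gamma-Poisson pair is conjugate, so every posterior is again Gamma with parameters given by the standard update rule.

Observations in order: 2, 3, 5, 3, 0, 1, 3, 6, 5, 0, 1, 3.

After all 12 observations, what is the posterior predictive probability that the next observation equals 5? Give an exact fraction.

obs 1: x=2 → posterior Gamma(4, 3)
obs 2: x=3 → posterior Gamma(7, 4)
obs 3: x=5 → posterior Gamma(12, 5)
obs 4: x=3 → posterior Gamma(15, 6)
obs 5: x=0 → posterior Gamma(15, 7)
obs 6: x=1 → posterior Gamma(16, 8)
obs 7: x=3 → posterior Gamma(19, 9)
obs 8: x=6 → posterior Gamma(25, 10)
obs 9: x=5 → posterior Gamma(30, 11)
obs 10: x=0 → posterior Gamma(30, 12)
obs 11: x=1 → posterior Gamma(31, 13)
obs 12: x=3 → posterior Gamma(34, 14)

155555544415271113373157906171166276477517824/2457184960208891587171819992363452911376953125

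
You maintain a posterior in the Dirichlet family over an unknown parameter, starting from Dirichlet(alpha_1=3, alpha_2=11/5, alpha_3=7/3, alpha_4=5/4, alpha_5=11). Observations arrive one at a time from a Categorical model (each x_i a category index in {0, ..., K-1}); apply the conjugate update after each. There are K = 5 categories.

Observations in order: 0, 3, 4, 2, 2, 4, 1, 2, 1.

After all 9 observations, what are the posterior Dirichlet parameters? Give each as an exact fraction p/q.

obs 1: x=0 → posterior Dirichlet(4, 11/5, 7/3, 5/4, 11)
obs 2: x=3 → posterior Dirichlet(4, 11/5, 7/3, 9/4, 11)
obs 3: x=4 → posterior Dirichlet(4, 11/5, 7/3, 9/4, 12)
obs 4: x=2 → posterior Dirichlet(4, 11/5, 10/3, 9/4, 12)
obs 5: x=2 → posterior Dirichlet(4, 11/5, 13/3, 9/4, 12)
obs 6: x=4 → posterior Dirichlet(4, 11/5, 13/3, 9/4, 13)
obs 7: x=1 → posterior Dirichlet(4, 16/5, 13/3, 9/4, 13)
obs 8: x=2 → posterior Dirichlet(4, 16/5, 16/3, 9/4, 13)
obs 9: x=1 → posterior Dirichlet(4, 21/5, 16/3, 9/4, 13)

alpha_1=4, alpha_2=21/5, alpha_3=16/3, alpha_4=9/4, alpha_5=13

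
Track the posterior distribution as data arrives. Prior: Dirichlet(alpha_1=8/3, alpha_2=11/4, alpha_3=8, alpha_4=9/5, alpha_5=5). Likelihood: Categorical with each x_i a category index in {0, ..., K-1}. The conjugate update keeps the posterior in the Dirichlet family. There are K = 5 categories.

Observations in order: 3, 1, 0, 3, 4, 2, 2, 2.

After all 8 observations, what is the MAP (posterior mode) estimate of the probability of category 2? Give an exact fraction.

600/1393

obs 1: x=3 → posterior Dirichlet(8/3, 11/4, 8, 14/5, 5)
obs 2: x=1 → posterior Dirichlet(8/3, 15/4, 8, 14/5, 5)
obs 3: x=0 → posterior Dirichlet(11/3, 15/4, 8, 14/5, 5)
obs 4: x=3 → posterior Dirichlet(11/3, 15/4, 8, 19/5, 5)
obs 5: x=4 → posterior Dirichlet(11/3, 15/4, 8, 19/5, 6)
obs 6: x=2 → posterior Dirichlet(11/3, 15/4, 9, 19/5, 6)
obs 7: x=2 → posterior Dirichlet(11/3, 15/4, 10, 19/5, 6)
obs 8: x=2 → posterior Dirichlet(11/3, 15/4, 11, 19/5, 6)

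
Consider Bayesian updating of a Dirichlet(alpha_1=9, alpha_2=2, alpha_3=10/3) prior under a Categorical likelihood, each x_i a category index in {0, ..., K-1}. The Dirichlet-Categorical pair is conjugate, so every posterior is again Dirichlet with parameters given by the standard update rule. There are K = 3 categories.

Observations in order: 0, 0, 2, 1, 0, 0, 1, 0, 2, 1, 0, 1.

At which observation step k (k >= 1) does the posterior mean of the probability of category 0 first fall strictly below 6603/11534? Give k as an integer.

obs 1: x=0 → posterior Dirichlet(10, 2, 10/3)
obs 2: x=0 → posterior Dirichlet(11, 2, 10/3)
obs 3: x=2 → posterior Dirichlet(11, 2, 13/3)
obs 4: x=1 → posterior Dirichlet(11, 3, 13/3)
obs 5: x=0 → posterior Dirichlet(12, 3, 13/3)
obs 6: x=0 → posterior Dirichlet(13, 3, 13/3)
obs 7: x=1 → posterior Dirichlet(13, 4, 13/3)
obs 8: x=0 → posterior Dirichlet(14, 4, 13/3)
obs 9: x=2 → posterior Dirichlet(14, 4, 16/3)
obs 10: x=1 → posterior Dirichlet(14, 5, 16/3)
obs 11: x=0 → posterior Dirichlet(15, 5, 16/3)
obs 12: x=1 → posterior Dirichlet(15, 6, 16/3)

k = 12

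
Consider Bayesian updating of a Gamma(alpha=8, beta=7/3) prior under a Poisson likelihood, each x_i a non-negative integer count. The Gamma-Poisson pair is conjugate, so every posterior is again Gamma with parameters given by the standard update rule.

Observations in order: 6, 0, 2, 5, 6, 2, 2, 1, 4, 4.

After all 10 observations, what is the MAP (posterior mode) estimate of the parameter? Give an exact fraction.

117/37

obs 1: x=6 → posterior Gamma(14, 10/3)
obs 2: x=0 → posterior Gamma(14, 13/3)
obs 3: x=2 → posterior Gamma(16, 16/3)
obs 4: x=5 → posterior Gamma(21, 19/3)
obs 5: x=6 → posterior Gamma(27, 22/3)
obs 6: x=2 → posterior Gamma(29, 25/3)
obs 7: x=2 → posterior Gamma(31, 28/3)
obs 8: x=1 → posterior Gamma(32, 31/3)
obs 9: x=4 → posterior Gamma(36, 34/3)
obs 10: x=4 → posterior Gamma(40, 37/3)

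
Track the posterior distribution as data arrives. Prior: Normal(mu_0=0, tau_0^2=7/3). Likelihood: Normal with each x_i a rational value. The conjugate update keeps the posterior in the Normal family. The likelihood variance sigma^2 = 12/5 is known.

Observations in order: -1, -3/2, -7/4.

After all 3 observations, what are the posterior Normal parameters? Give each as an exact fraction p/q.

obs 1: x=-1 → posterior Normal(-35/71, 84/71)
obs 2: x=-3/2 → posterior Normal(-175/212, 42/53)
obs 3: x=-7/4 → posterior Normal(-595/564, 28/47)

mu_0=-595/564, tau_0^2=28/47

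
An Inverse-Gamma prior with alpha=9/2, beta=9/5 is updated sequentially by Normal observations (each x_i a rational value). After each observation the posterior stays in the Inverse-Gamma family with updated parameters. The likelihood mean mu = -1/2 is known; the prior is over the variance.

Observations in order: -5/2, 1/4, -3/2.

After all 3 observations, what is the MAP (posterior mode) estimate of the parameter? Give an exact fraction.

obs 1: x=-5/2 → posterior Inverse-Gamma(5, 19/5)
obs 2: x=1/4 → posterior Inverse-Gamma(11/2, 653/160)
obs 3: x=-3/2 → posterior Inverse-Gamma(6, 733/160)

733/1120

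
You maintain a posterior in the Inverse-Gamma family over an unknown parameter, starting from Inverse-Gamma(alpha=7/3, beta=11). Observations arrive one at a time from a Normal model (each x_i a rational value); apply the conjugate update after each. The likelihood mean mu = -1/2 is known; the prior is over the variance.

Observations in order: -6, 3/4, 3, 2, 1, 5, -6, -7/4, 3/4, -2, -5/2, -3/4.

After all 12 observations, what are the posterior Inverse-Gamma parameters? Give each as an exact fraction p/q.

alpha=25/3, beta=289/4

obs 1: x=-6 → posterior Inverse-Gamma(17/6, 209/8)
obs 2: x=3/4 → posterior Inverse-Gamma(10/3, 861/32)
obs 3: x=3 → posterior Inverse-Gamma(23/6, 1057/32)
obs 4: x=2 → posterior Inverse-Gamma(13/3, 1157/32)
obs 5: x=1 → posterior Inverse-Gamma(29/6, 1193/32)
obs 6: x=5 → posterior Inverse-Gamma(16/3, 1677/32)
obs 7: x=-6 → posterior Inverse-Gamma(35/6, 2161/32)
obs 8: x=-7/4 → posterior Inverse-Gamma(19/3, 1093/16)
obs 9: x=3/4 → posterior Inverse-Gamma(41/6, 2211/32)
obs 10: x=-2 → posterior Inverse-Gamma(22/3, 2247/32)
obs 11: x=-5/2 → posterior Inverse-Gamma(47/6, 2311/32)
obs 12: x=-3/4 → posterior Inverse-Gamma(25/3, 289/4)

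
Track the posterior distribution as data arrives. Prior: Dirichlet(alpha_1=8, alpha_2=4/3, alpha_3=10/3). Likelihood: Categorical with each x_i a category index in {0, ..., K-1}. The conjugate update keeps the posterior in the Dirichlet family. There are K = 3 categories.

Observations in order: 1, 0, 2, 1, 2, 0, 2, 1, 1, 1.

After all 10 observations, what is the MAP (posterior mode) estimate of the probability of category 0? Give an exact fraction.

27/59

obs 1: x=1 → posterior Dirichlet(8, 7/3, 10/3)
obs 2: x=0 → posterior Dirichlet(9, 7/3, 10/3)
obs 3: x=2 → posterior Dirichlet(9, 7/3, 13/3)
obs 4: x=1 → posterior Dirichlet(9, 10/3, 13/3)
obs 5: x=2 → posterior Dirichlet(9, 10/3, 16/3)
obs 6: x=0 → posterior Dirichlet(10, 10/3, 16/3)
obs 7: x=2 → posterior Dirichlet(10, 10/3, 19/3)
obs 8: x=1 → posterior Dirichlet(10, 13/3, 19/3)
obs 9: x=1 → posterior Dirichlet(10, 16/3, 19/3)
obs 10: x=1 → posterior Dirichlet(10, 19/3, 19/3)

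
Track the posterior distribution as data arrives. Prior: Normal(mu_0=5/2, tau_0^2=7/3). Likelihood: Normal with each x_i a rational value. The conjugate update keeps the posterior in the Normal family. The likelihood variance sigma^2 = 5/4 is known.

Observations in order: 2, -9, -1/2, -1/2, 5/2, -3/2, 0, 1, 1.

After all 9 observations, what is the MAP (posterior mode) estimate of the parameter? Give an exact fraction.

-205/534

obs 1: x=2 → posterior Normal(187/86, 35/43)
obs 2: x=-9 → posterior Normal(-317/142, 35/71)
obs 3: x=-1/2 → posterior Normal(-115/66, 35/99)
obs 4: x=-1/2 → posterior Normal(-373/254, 35/127)
obs 5: x=5/2 → posterior Normal(-233/310, 7/31)
obs 6: x=-3/2 → posterior Normal(-317/366, 35/183)
obs 7: x=0 → posterior Normal(-317/422, 35/211)
obs 8: x=1 → posterior Normal(-261/478, 35/239)
obs 9: x=1 → posterior Normal(-205/534, 35/267)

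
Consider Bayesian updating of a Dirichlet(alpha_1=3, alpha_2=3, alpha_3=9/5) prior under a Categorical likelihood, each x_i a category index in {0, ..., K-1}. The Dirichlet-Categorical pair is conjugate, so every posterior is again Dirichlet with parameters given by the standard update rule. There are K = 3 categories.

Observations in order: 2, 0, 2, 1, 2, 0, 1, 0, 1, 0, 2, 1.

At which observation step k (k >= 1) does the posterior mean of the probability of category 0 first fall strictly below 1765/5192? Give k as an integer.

obs 1: x=2 → posterior Dirichlet(3, 3, 14/5)
obs 2: x=0 → posterior Dirichlet(4, 3, 14/5)
obs 3: x=2 → posterior Dirichlet(4, 3, 19/5)
obs 4: x=1 → posterior Dirichlet(4, 4, 19/5)
obs 5: x=2 → posterior Dirichlet(4, 4, 24/5)
obs 6: x=0 → posterior Dirichlet(5, 4, 24/5)
obs 7: x=1 → posterior Dirichlet(5, 5, 24/5)
obs 8: x=0 → posterior Dirichlet(6, 5, 24/5)
obs 9: x=1 → posterior Dirichlet(6, 6, 24/5)
obs 10: x=0 → posterior Dirichlet(7, 6, 24/5)
obs 11: x=2 → posterior Dirichlet(7, 6, 29/5)
obs 12: x=1 → posterior Dirichlet(7, 7, 29/5)

k = 4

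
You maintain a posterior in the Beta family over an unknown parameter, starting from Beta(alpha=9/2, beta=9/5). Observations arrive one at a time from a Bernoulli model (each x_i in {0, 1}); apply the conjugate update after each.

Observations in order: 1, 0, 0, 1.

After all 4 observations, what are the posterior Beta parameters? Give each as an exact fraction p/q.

alpha=13/2, beta=19/5

obs 1: x=1 → posterior Beta(11/2, 9/5)
obs 2: x=0 → posterior Beta(11/2, 14/5)
obs 3: x=0 → posterior Beta(11/2, 19/5)
obs 4: x=1 → posterior Beta(13/2, 19/5)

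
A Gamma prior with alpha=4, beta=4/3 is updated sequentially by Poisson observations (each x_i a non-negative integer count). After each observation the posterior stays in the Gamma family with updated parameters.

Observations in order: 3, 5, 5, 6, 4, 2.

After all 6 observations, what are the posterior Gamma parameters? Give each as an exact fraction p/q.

alpha=29, beta=22/3

obs 1: x=3 → posterior Gamma(7, 7/3)
obs 2: x=5 → posterior Gamma(12, 10/3)
obs 3: x=5 → posterior Gamma(17, 13/3)
obs 4: x=6 → posterior Gamma(23, 16/3)
obs 5: x=4 → posterior Gamma(27, 19/3)
obs 6: x=2 → posterior Gamma(29, 22/3)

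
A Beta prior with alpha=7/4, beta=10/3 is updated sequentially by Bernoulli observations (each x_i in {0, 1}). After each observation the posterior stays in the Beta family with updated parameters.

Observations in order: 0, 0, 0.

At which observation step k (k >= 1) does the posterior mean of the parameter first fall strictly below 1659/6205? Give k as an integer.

obs 1: x=0 → posterior Beta(7/4, 13/3)
obs 2: x=0 → posterior Beta(7/4, 16/3)
obs 3: x=0 → posterior Beta(7/4, 19/3)

k = 2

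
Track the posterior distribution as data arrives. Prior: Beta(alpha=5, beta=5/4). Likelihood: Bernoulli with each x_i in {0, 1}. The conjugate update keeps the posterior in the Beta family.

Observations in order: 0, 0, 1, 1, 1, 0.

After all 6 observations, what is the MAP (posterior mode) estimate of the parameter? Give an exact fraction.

28/41

obs 1: x=0 → posterior Beta(5, 9/4)
obs 2: x=0 → posterior Beta(5, 13/4)
obs 3: x=1 → posterior Beta(6, 13/4)
obs 4: x=1 → posterior Beta(7, 13/4)
obs 5: x=1 → posterior Beta(8, 13/4)
obs 6: x=0 → posterior Beta(8, 17/4)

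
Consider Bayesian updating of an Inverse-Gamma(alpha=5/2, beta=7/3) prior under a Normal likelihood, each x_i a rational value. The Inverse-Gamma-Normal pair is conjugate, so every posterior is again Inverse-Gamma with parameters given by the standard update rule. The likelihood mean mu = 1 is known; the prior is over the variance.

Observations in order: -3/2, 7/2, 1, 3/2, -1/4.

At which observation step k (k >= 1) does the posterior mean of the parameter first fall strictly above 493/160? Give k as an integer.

obs 1: x=-3/2 → posterior Inverse-Gamma(3, 131/24)
obs 2: x=7/2 → posterior Inverse-Gamma(7/2, 103/12)
obs 3: x=1 → posterior Inverse-Gamma(4, 103/12)
obs 4: x=3/2 → posterior Inverse-Gamma(9/2, 209/24)
obs 5: x=-1/4 → posterior Inverse-Gamma(5, 911/96)

k = 2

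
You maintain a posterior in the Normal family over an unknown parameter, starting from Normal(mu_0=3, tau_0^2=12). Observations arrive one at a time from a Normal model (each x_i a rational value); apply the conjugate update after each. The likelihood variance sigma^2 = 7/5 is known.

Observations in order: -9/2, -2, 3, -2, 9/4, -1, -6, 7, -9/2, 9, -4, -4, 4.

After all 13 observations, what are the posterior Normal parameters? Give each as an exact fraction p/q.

obs 1: x=-9/2 → posterior Normal(-249/67, 84/67)
obs 2: x=-2 → posterior Normal(-369/127, 84/127)
obs 3: x=3 → posterior Normal(-189/187, 84/187)
obs 4: x=-2 → posterior Normal(-309/247, 84/247)
obs 5: x=9/4 → posterior Normal(-174/307, 84/307)
obs 6: x=-1 → posterior Normal(-234/367, 84/367)
obs 7: x=-6 → posterior Normal(-594/427, 12/61)
obs 8: x=7 → posterior Normal(-174/487, 84/487)
obs 9: x=-9/2 → posterior Normal(-444/547, 84/547)
obs 10: x=9 → posterior Normal(96/607, 84/607)
obs 11: x=-4 → posterior Normal(-144/667, 84/667)
obs 12: x=-4 → posterior Normal(-384/727, 84/727)
obs 13: x=4 → posterior Normal(-144/787, 84/787)

mu_0=-144/787, tau_0^2=84/787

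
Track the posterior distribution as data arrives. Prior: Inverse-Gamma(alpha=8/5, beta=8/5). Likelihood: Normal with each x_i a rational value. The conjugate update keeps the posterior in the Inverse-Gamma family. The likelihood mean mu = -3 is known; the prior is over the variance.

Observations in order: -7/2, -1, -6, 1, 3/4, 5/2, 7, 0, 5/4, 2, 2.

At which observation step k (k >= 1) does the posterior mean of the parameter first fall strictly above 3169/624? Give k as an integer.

k = 4

obs 1: x=-7/2 → posterior Inverse-Gamma(21/10, 69/40)
obs 2: x=-1 → posterior Inverse-Gamma(13/5, 149/40)
obs 3: x=-6 → posterior Inverse-Gamma(31/10, 329/40)
obs 4: x=1 → posterior Inverse-Gamma(18/5, 649/40)
obs 5: x=3/4 → posterior Inverse-Gamma(41/10, 3721/160)
obs 6: x=5/2 → posterior Inverse-Gamma(23/5, 6141/160)
obs 7: x=7 → posterior Inverse-Gamma(51/10, 14141/160)
obs 8: x=0 → posterior Inverse-Gamma(28/5, 14861/160)
obs 9: x=5/4 → posterior Inverse-Gamma(61/10, 8153/80)
obs 10: x=2 → posterior Inverse-Gamma(33/5, 9153/80)
obs 11: x=2 → posterior Inverse-Gamma(71/10, 10153/80)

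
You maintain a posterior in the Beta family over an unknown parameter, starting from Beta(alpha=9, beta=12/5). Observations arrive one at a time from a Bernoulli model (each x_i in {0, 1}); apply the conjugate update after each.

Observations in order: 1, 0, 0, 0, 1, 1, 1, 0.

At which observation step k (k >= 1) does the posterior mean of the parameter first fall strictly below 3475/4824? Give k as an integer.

obs 1: x=1 → posterior Beta(10, 12/5)
obs 2: x=0 → posterior Beta(10, 17/5)
obs 3: x=0 → posterior Beta(10, 22/5)
obs 4: x=0 → posterior Beta(10, 27/5)
obs 5: x=1 → posterior Beta(11, 27/5)
obs 6: x=1 → posterior Beta(12, 27/5)
obs 7: x=1 → posterior Beta(13, 27/5)
obs 8: x=0 → posterior Beta(13, 32/5)

k = 3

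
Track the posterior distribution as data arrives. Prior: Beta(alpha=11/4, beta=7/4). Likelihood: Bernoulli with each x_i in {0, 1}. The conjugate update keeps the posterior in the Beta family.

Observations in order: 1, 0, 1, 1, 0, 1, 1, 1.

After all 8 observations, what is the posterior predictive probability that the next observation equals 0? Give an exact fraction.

obs 1: x=1 → posterior Beta(15/4, 7/4)
obs 2: x=0 → posterior Beta(15/4, 11/4)
obs 3: x=1 → posterior Beta(19/4, 11/4)
obs 4: x=1 → posterior Beta(23/4, 11/4)
obs 5: x=0 → posterior Beta(23/4, 15/4)
obs 6: x=1 → posterior Beta(27/4, 15/4)
obs 7: x=1 → posterior Beta(31/4, 15/4)
obs 8: x=1 → posterior Beta(35/4, 15/4)

3/10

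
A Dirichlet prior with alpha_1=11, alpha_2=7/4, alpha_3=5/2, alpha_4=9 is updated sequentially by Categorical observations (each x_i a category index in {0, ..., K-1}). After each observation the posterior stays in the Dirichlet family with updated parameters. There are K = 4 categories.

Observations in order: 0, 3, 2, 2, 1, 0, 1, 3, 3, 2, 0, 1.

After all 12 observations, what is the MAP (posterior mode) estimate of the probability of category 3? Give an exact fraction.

obs 1: x=0 → posterior Dirichlet(12, 7/4, 5/2, 9)
obs 2: x=3 → posterior Dirichlet(12, 7/4, 5/2, 10)
obs 3: x=2 → posterior Dirichlet(12, 7/4, 7/2, 10)
obs 4: x=2 → posterior Dirichlet(12, 7/4, 9/2, 10)
obs 5: x=1 → posterior Dirichlet(12, 11/4, 9/2, 10)
obs 6: x=0 → posterior Dirichlet(13, 11/4, 9/2, 10)
obs 7: x=1 → posterior Dirichlet(13, 15/4, 9/2, 10)
obs 8: x=3 → posterior Dirichlet(13, 15/4, 9/2, 11)
obs 9: x=3 → posterior Dirichlet(13, 15/4, 9/2, 12)
obs 10: x=2 → posterior Dirichlet(13, 15/4, 11/2, 12)
obs 11: x=0 → posterior Dirichlet(14, 15/4, 11/2, 12)
obs 12: x=1 → posterior Dirichlet(14, 19/4, 11/2, 12)

44/129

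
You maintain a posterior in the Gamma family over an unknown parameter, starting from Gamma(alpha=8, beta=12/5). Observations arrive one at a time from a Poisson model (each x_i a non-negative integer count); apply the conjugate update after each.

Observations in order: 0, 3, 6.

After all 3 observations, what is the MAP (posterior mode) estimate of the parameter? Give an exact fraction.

80/27

obs 1: x=0 → posterior Gamma(8, 17/5)
obs 2: x=3 → posterior Gamma(11, 22/5)
obs 3: x=6 → posterior Gamma(17, 27/5)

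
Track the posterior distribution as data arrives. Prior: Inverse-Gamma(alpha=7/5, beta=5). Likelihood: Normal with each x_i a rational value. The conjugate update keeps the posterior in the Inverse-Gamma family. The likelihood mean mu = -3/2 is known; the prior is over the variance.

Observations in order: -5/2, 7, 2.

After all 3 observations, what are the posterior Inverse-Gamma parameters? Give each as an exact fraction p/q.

alpha=29/10, beta=191/4

obs 1: x=-5/2 → posterior Inverse-Gamma(19/10, 11/2)
obs 2: x=7 → posterior Inverse-Gamma(12/5, 333/8)
obs 3: x=2 → posterior Inverse-Gamma(29/10, 191/4)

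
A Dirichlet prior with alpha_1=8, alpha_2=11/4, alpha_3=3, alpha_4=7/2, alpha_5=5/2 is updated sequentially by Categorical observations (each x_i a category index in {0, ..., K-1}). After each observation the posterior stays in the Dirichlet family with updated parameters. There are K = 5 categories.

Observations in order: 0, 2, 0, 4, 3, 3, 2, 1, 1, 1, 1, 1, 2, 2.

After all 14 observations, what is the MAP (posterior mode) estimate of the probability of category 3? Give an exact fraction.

18/115

obs 1: x=0 → posterior Dirichlet(9, 11/4, 3, 7/2, 5/2)
obs 2: x=2 → posterior Dirichlet(9, 11/4, 4, 7/2, 5/2)
obs 3: x=0 → posterior Dirichlet(10, 11/4, 4, 7/2, 5/2)
obs 4: x=4 → posterior Dirichlet(10, 11/4, 4, 7/2, 7/2)
obs 5: x=3 → posterior Dirichlet(10, 11/4, 4, 9/2, 7/2)
obs 6: x=3 → posterior Dirichlet(10, 11/4, 4, 11/2, 7/2)
obs 7: x=2 → posterior Dirichlet(10, 11/4, 5, 11/2, 7/2)
obs 8: x=1 → posterior Dirichlet(10, 15/4, 5, 11/2, 7/2)
obs 9: x=1 → posterior Dirichlet(10, 19/4, 5, 11/2, 7/2)
obs 10: x=1 → posterior Dirichlet(10, 23/4, 5, 11/2, 7/2)
obs 11: x=1 → posterior Dirichlet(10, 27/4, 5, 11/2, 7/2)
obs 12: x=1 → posterior Dirichlet(10, 31/4, 5, 11/2, 7/2)
obs 13: x=2 → posterior Dirichlet(10, 31/4, 6, 11/2, 7/2)
obs 14: x=2 → posterior Dirichlet(10, 31/4, 7, 11/2, 7/2)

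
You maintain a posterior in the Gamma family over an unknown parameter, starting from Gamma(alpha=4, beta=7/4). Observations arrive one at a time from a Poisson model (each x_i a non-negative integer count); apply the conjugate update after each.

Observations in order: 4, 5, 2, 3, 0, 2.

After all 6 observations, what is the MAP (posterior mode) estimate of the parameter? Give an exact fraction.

obs 1: x=4 → posterior Gamma(8, 11/4)
obs 2: x=5 → posterior Gamma(13, 15/4)
obs 3: x=2 → posterior Gamma(15, 19/4)
obs 4: x=3 → posterior Gamma(18, 23/4)
obs 5: x=0 → posterior Gamma(18, 27/4)
obs 6: x=2 → posterior Gamma(20, 31/4)

76/31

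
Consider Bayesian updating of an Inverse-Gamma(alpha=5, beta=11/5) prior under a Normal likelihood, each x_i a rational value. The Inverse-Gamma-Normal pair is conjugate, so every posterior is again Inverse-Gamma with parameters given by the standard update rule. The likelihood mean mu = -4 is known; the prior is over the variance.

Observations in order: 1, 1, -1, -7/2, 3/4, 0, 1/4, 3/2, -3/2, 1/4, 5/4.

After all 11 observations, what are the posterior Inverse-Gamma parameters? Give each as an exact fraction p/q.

obs 1: x=1 → posterior Inverse-Gamma(11/2, 147/10)
obs 2: x=1 → posterior Inverse-Gamma(6, 136/5)
obs 3: x=-1 → posterior Inverse-Gamma(13/2, 317/10)
obs 4: x=-7/2 → posterior Inverse-Gamma(7, 1273/40)
obs 5: x=3/4 → posterior Inverse-Gamma(15/2, 6897/160)
obs 6: x=0 → posterior Inverse-Gamma(8, 8177/160)
obs 7: x=1/4 → posterior Inverse-Gamma(17/2, 4811/80)
obs 8: x=3/2 → posterior Inverse-Gamma(9, 6021/80)
obs 9: x=-3/2 → posterior Inverse-Gamma(19/2, 6271/80)
obs 10: x=1/4 → posterior Inverse-Gamma(10, 13987/160)
obs 11: x=5/4 → posterior Inverse-Gamma(21/2, 506/5)

alpha=21/2, beta=506/5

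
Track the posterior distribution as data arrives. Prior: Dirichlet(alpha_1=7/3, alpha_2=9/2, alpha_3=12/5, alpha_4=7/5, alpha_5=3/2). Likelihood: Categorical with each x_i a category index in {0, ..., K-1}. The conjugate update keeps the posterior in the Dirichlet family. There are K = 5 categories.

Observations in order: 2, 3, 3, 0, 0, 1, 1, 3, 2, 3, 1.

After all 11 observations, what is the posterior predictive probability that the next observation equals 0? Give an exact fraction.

65/347

obs 1: x=2 → posterior Dirichlet(7/3, 9/2, 17/5, 7/5, 3/2)
obs 2: x=3 → posterior Dirichlet(7/3, 9/2, 17/5, 12/5, 3/2)
obs 3: x=3 → posterior Dirichlet(7/3, 9/2, 17/5, 17/5, 3/2)
obs 4: x=0 → posterior Dirichlet(10/3, 9/2, 17/5, 17/5, 3/2)
obs 5: x=0 → posterior Dirichlet(13/3, 9/2, 17/5, 17/5, 3/2)
obs 6: x=1 → posterior Dirichlet(13/3, 11/2, 17/5, 17/5, 3/2)
obs 7: x=1 → posterior Dirichlet(13/3, 13/2, 17/5, 17/5, 3/2)
obs 8: x=3 → posterior Dirichlet(13/3, 13/2, 17/5, 22/5, 3/2)
obs 9: x=2 → posterior Dirichlet(13/3, 13/2, 22/5, 22/5, 3/2)
obs 10: x=3 → posterior Dirichlet(13/3, 13/2, 22/5, 27/5, 3/2)
obs 11: x=1 → posterior Dirichlet(13/3, 15/2, 22/5, 27/5, 3/2)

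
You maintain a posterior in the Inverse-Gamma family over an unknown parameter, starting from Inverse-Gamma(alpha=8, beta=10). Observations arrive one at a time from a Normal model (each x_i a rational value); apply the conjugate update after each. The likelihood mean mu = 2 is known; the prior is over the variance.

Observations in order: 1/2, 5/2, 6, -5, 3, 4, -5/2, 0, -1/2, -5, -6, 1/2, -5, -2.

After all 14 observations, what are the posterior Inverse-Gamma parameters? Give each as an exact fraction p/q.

alpha=15, beta=1213/8

obs 1: x=1/2 → posterior Inverse-Gamma(17/2, 89/8)
obs 2: x=5/2 → posterior Inverse-Gamma(9, 45/4)
obs 3: x=6 → posterior Inverse-Gamma(19/2, 77/4)
obs 4: x=-5 → posterior Inverse-Gamma(10, 175/4)
obs 5: x=3 → posterior Inverse-Gamma(21/2, 177/4)
obs 6: x=4 → posterior Inverse-Gamma(11, 185/4)
obs 7: x=-5/2 → posterior Inverse-Gamma(23/2, 451/8)
obs 8: x=0 → posterior Inverse-Gamma(12, 467/8)
obs 9: x=-1/2 → posterior Inverse-Gamma(25/2, 123/2)
obs 10: x=-5 → posterior Inverse-Gamma(13, 86)
obs 11: x=-6 → posterior Inverse-Gamma(27/2, 118)
obs 12: x=1/2 → posterior Inverse-Gamma(14, 953/8)
obs 13: x=-5 → posterior Inverse-Gamma(29/2, 1149/8)
obs 14: x=-2 → posterior Inverse-Gamma(15, 1213/8)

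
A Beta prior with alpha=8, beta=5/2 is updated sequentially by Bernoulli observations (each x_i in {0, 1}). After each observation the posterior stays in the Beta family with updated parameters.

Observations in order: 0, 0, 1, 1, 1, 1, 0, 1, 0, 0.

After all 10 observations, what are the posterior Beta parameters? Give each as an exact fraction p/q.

alpha=13, beta=15/2

obs 1: x=0 → posterior Beta(8, 7/2)
obs 2: x=0 → posterior Beta(8, 9/2)
obs 3: x=1 → posterior Beta(9, 9/2)
obs 4: x=1 → posterior Beta(10, 9/2)
obs 5: x=1 → posterior Beta(11, 9/2)
obs 6: x=1 → posterior Beta(12, 9/2)
obs 7: x=0 → posterior Beta(12, 11/2)
obs 8: x=1 → posterior Beta(13, 11/2)
obs 9: x=0 → posterior Beta(13, 13/2)
obs 10: x=0 → posterior Beta(13, 15/2)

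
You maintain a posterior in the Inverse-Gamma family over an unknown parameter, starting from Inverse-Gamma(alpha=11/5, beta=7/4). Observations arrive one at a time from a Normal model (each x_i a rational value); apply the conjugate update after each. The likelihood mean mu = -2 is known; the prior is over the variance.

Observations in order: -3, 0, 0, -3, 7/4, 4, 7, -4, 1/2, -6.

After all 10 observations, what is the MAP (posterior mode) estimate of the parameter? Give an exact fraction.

obs 1: x=-3 → posterior Inverse-Gamma(27/10, 9/4)
obs 2: x=0 → posterior Inverse-Gamma(16/5, 17/4)
obs 3: x=0 → posterior Inverse-Gamma(37/10, 25/4)
obs 4: x=-3 → posterior Inverse-Gamma(21/5, 27/4)
obs 5: x=7/4 → posterior Inverse-Gamma(47/10, 441/32)
obs 6: x=4 → posterior Inverse-Gamma(26/5, 1017/32)
obs 7: x=7 → posterior Inverse-Gamma(57/10, 2313/32)
obs 8: x=-4 → posterior Inverse-Gamma(31/5, 2377/32)
obs 9: x=1/2 → posterior Inverse-Gamma(67/10, 2477/32)
obs 10: x=-6 → posterior Inverse-Gamma(36/5, 2733/32)

13665/1312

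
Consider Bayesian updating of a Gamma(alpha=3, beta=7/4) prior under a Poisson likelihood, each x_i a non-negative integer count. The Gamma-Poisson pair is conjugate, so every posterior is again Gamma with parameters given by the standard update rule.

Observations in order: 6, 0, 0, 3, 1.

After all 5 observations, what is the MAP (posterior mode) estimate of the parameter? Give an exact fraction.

16/9

obs 1: x=6 → posterior Gamma(9, 11/4)
obs 2: x=0 → posterior Gamma(9, 15/4)
obs 3: x=0 → posterior Gamma(9, 19/4)
obs 4: x=3 → posterior Gamma(12, 23/4)
obs 5: x=1 → posterior Gamma(13, 27/4)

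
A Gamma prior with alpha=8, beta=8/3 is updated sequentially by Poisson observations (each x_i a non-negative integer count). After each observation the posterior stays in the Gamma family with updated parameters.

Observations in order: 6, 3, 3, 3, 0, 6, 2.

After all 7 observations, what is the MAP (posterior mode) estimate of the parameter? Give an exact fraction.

90/29

obs 1: x=6 → posterior Gamma(14, 11/3)
obs 2: x=3 → posterior Gamma(17, 14/3)
obs 3: x=3 → posterior Gamma(20, 17/3)
obs 4: x=3 → posterior Gamma(23, 20/3)
obs 5: x=0 → posterior Gamma(23, 23/3)
obs 6: x=6 → posterior Gamma(29, 26/3)
obs 7: x=2 → posterior Gamma(31, 29/3)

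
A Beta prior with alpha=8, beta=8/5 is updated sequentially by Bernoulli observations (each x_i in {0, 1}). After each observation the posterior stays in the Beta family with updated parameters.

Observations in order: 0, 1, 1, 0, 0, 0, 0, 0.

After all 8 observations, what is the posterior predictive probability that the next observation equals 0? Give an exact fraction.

19/44

obs 1: x=0 → posterior Beta(8, 13/5)
obs 2: x=1 → posterior Beta(9, 13/5)
obs 3: x=1 → posterior Beta(10, 13/5)
obs 4: x=0 → posterior Beta(10, 18/5)
obs 5: x=0 → posterior Beta(10, 23/5)
obs 6: x=0 → posterior Beta(10, 28/5)
obs 7: x=0 → posterior Beta(10, 33/5)
obs 8: x=0 → posterior Beta(10, 38/5)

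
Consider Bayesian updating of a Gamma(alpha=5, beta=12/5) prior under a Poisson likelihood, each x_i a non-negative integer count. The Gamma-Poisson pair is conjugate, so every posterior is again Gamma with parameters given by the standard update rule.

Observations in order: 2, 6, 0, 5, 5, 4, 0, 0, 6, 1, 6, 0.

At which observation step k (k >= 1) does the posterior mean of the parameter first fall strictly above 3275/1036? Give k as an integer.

obs 1: x=2 → posterior Gamma(7, 17/5)
obs 2: x=6 → posterior Gamma(13, 22/5)
obs 3: x=0 → posterior Gamma(13, 27/5)
obs 4: x=5 → posterior Gamma(18, 32/5)
obs 5: x=5 → posterior Gamma(23, 37/5)
obs 6: x=4 → posterior Gamma(27, 42/5)
obs 7: x=0 → posterior Gamma(27, 47/5)
obs 8: x=0 → posterior Gamma(27, 52/5)
obs 9: x=6 → posterior Gamma(33, 57/5)
obs 10: x=1 → posterior Gamma(34, 62/5)
obs 11: x=6 → posterior Gamma(40, 67/5)
obs 12: x=0 → posterior Gamma(40, 72/5)

k = 6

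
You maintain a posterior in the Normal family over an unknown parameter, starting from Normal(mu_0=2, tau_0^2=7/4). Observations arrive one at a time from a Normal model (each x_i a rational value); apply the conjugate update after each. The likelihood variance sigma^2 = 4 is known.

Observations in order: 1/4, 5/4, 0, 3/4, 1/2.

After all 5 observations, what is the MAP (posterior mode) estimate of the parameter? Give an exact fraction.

obs 1: x=1/4 → posterior Normal(135/92, 28/23)
obs 2: x=5/4 → posterior Normal(17/12, 14/15)
obs 3: x=0 → posterior Normal(85/74, 28/37)
obs 4: x=3/4 → posterior Normal(191/176, 7/11)
obs 5: x=1/2 → posterior Normal(205/204, 28/51)

205/204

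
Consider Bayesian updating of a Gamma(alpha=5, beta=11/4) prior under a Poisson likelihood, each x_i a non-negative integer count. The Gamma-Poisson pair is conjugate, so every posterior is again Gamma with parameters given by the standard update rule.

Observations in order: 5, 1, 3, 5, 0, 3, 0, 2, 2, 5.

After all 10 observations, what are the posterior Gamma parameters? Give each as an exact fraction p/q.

alpha=31, beta=51/4

obs 1: x=5 → posterior Gamma(10, 15/4)
obs 2: x=1 → posterior Gamma(11, 19/4)
obs 3: x=3 → posterior Gamma(14, 23/4)
obs 4: x=5 → posterior Gamma(19, 27/4)
obs 5: x=0 → posterior Gamma(19, 31/4)
obs 6: x=3 → posterior Gamma(22, 35/4)
obs 7: x=0 → posterior Gamma(22, 39/4)
obs 8: x=2 → posterior Gamma(24, 43/4)
obs 9: x=2 → posterior Gamma(26, 47/4)
obs 10: x=5 → posterior Gamma(31, 51/4)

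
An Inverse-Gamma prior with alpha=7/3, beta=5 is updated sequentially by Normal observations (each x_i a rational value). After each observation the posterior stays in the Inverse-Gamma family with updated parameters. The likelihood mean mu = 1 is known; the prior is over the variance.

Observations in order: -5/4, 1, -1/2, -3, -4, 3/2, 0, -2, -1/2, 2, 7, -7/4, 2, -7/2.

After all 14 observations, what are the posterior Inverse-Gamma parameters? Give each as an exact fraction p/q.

alpha=28/3, beta=1093/16

obs 1: x=-5/4 → posterior Inverse-Gamma(17/6, 241/32)
obs 2: x=1 → posterior Inverse-Gamma(10/3, 241/32)
obs 3: x=-1/2 → posterior Inverse-Gamma(23/6, 277/32)
obs 4: x=-3 → posterior Inverse-Gamma(13/3, 533/32)
obs 5: x=-4 → posterior Inverse-Gamma(29/6, 933/32)
obs 6: x=3/2 → posterior Inverse-Gamma(16/3, 937/32)
obs 7: x=0 → posterior Inverse-Gamma(35/6, 953/32)
obs 8: x=-2 → posterior Inverse-Gamma(19/3, 1097/32)
obs 9: x=-1/2 → posterior Inverse-Gamma(41/6, 1133/32)
obs 10: x=2 → posterior Inverse-Gamma(22/3, 1149/32)
obs 11: x=7 → posterior Inverse-Gamma(47/6, 1725/32)
obs 12: x=-7/4 → posterior Inverse-Gamma(25/3, 923/16)
obs 13: x=2 → posterior Inverse-Gamma(53/6, 931/16)
obs 14: x=-7/2 → posterior Inverse-Gamma(28/3, 1093/16)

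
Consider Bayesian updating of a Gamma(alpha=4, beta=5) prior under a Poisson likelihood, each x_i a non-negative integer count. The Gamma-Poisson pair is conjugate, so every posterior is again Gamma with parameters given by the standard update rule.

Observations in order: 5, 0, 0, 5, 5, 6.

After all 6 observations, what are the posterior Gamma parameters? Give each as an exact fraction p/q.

obs 1: x=5 → posterior Gamma(9, 6)
obs 2: x=0 → posterior Gamma(9, 7)
obs 3: x=0 → posterior Gamma(9, 8)
obs 4: x=5 → posterior Gamma(14, 9)
obs 5: x=5 → posterior Gamma(19, 10)
obs 6: x=6 → posterior Gamma(25, 11)

alpha=25, beta=11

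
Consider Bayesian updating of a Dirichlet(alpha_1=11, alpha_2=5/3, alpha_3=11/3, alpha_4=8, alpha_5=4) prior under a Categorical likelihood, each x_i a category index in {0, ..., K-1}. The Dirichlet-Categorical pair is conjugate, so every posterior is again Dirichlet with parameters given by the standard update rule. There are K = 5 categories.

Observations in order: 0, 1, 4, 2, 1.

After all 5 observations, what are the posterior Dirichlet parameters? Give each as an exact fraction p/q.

alpha_1=12, alpha_2=11/3, alpha_3=14/3, alpha_4=8, alpha_5=5

obs 1: x=0 → posterior Dirichlet(12, 5/3, 11/3, 8, 4)
obs 2: x=1 → posterior Dirichlet(12, 8/3, 11/3, 8, 4)
obs 3: x=4 → posterior Dirichlet(12, 8/3, 11/3, 8, 5)
obs 4: x=2 → posterior Dirichlet(12, 8/3, 14/3, 8, 5)
obs 5: x=1 → posterior Dirichlet(12, 11/3, 14/3, 8, 5)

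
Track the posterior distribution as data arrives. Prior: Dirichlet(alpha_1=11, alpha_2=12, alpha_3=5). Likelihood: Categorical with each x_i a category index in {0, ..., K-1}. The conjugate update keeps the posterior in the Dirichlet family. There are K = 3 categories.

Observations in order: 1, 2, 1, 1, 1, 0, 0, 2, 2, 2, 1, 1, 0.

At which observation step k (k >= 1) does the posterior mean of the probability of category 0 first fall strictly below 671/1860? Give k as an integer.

k = 3

obs 1: x=1 → posterior Dirichlet(11, 13, 5)
obs 2: x=2 → posterior Dirichlet(11, 13, 6)
obs 3: x=1 → posterior Dirichlet(11, 14, 6)
obs 4: x=1 → posterior Dirichlet(11, 15, 6)
obs 5: x=1 → posterior Dirichlet(11, 16, 6)
obs 6: x=0 → posterior Dirichlet(12, 16, 6)
obs 7: x=0 → posterior Dirichlet(13, 16, 6)
obs 8: x=2 → posterior Dirichlet(13, 16, 7)
obs 9: x=2 → posterior Dirichlet(13, 16, 8)
obs 10: x=2 → posterior Dirichlet(13, 16, 9)
obs 11: x=1 → posterior Dirichlet(13, 17, 9)
obs 12: x=1 → posterior Dirichlet(13, 18, 9)
obs 13: x=0 → posterior Dirichlet(14, 18, 9)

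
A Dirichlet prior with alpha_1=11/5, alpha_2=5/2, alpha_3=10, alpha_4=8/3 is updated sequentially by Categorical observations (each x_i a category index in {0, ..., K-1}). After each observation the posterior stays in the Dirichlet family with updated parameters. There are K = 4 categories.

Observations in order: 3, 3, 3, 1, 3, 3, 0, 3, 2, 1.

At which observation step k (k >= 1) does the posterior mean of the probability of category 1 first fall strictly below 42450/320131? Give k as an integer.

obs 1: x=3 → posterior Dirichlet(11/5, 5/2, 10, 11/3)
obs 2: x=3 → posterior Dirichlet(11/5, 5/2, 10, 14/3)
obs 3: x=3 → posterior Dirichlet(11/5, 5/2, 10, 17/3)
obs 4: x=1 → posterior Dirichlet(11/5, 7/2, 10, 17/3)
obs 5: x=3 → posterior Dirichlet(11/5, 7/2, 10, 20/3)
obs 6: x=3 → posterior Dirichlet(11/5, 7/2, 10, 23/3)
obs 7: x=0 → posterior Dirichlet(16/5, 7/2, 10, 23/3)
obs 8: x=3 → posterior Dirichlet(16/5, 7/2, 10, 26/3)
obs 9: x=2 → posterior Dirichlet(16/5, 7/2, 11, 26/3)
obs 10: x=1 → posterior Dirichlet(16/5, 9/2, 11, 26/3)

k = 2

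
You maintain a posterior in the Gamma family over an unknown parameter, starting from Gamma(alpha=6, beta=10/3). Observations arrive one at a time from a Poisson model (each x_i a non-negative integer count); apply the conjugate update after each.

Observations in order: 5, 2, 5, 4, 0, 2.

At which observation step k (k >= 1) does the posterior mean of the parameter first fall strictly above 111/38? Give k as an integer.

k = 4

obs 1: x=5 → posterior Gamma(11, 13/3)
obs 2: x=2 → posterior Gamma(13, 16/3)
obs 3: x=5 → posterior Gamma(18, 19/3)
obs 4: x=4 → posterior Gamma(22, 22/3)
obs 5: x=0 → posterior Gamma(22, 25/3)
obs 6: x=2 → posterior Gamma(24, 28/3)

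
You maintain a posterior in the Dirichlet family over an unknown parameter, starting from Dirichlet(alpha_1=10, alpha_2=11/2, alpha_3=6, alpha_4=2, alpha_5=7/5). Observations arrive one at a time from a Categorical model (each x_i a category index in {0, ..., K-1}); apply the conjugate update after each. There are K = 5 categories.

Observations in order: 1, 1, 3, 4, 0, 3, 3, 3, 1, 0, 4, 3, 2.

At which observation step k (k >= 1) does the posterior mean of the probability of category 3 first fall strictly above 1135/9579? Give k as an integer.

k = 6

obs 1: x=1 → posterior Dirichlet(10, 13/2, 6, 2, 7/5)
obs 2: x=1 → posterior Dirichlet(10, 15/2, 6, 2, 7/5)
obs 3: x=3 → posterior Dirichlet(10, 15/2, 6, 3, 7/5)
obs 4: x=4 → posterior Dirichlet(10, 15/2, 6, 3, 12/5)
obs 5: x=0 → posterior Dirichlet(11, 15/2, 6, 3, 12/5)
obs 6: x=3 → posterior Dirichlet(11, 15/2, 6, 4, 12/5)
obs 7: x=3 → posterior Dirichlet(11, 15/2, 6, 5, 12/5)
obs 8: x=3 → posterior Dirichlet(11, 15/2, 6, 6, 12/5)
obs 9: x=1 → posterior Dirichlet(11, 17/2, 6, 6, 12/5)
obs 10: x=0 → posterior Dirichlet(12, 17/2, 6, 6, 12/5)
obs 11: x=4 → posterior Dirichlet(12, 17/2, 6, 6, 17/5)
obs 12: x=3 → posterior Dirichlet(12, 17/2, 6, 7, 17/5)
obs 13: x=2 → posterior Dirichlet(12, 17/2, 7, 7, 17/5)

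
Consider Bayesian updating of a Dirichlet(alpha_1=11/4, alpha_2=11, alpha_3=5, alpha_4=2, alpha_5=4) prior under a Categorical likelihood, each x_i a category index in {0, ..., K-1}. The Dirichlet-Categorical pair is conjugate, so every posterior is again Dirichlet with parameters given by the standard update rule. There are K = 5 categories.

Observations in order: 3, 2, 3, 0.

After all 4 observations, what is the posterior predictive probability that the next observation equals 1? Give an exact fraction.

obs 1: x=3 → posterior Dirichlet(11/4, 11, 5, 3, 4)
obs 2: x=2 → posterior Dirichlet(11/4, 11, 6, 3, 4)
obs 3: x=3 → posterior Dirichlet(11/4, 11, 6, 4, 4)
obs 4: x=0 → posterior Dirichlet(15/4, 11, 6, 4, 4)

44/115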